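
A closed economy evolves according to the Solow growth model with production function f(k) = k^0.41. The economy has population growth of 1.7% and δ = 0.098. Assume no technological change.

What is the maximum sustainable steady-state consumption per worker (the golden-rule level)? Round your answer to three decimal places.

At the golden rule, f'(k) = n + δ, so α·k^(α−1) = n + δ and k_gold = (α/(n + δ))^(1/(1−α)).
k_gold = (0.41/0.115)^(1/0.59) = 3.5652^1.6949 ≈ 8.6244
c_gold = f(k_gold) − (n + δ)·k_gold = 2.4191 − 0.115×8.6244 ≈ 1.4273

c_gold ≈ 1.427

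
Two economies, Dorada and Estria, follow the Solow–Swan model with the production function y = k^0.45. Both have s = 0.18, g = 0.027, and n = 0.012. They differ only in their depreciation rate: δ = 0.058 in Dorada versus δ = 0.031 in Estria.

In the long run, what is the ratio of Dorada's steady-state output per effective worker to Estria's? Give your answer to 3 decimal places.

y*_D / y*_E ≈ 0.766

Steady-state y* = [s/(n + g + δ)]^(α/(1−α)), so the ratio is [ (s_D/(n + g + δ)_D) / (s_E/(n + g + δ)_E) ]^0.8182.
s_D/(n + g + δ)_D = 0.18/0.097 = 1.8557; s_E/(n + g + δ)_E = 0.18/0.070 = 2.5714.
Ratio = (1.8557/2.5714)^0.8182 = 0.7217^0.8182 ≈ 0.7658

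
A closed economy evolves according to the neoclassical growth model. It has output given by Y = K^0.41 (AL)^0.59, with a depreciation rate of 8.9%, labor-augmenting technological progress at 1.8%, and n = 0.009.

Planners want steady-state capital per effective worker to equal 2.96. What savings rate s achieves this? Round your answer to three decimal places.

At the steady state, Δk = 0, so s·k^α = (n + g + δ)·k.
So s / (n + g + δ) = (k*)^(1−α) = 2.96^0.59 = 1.8970.
Therefore s = 1.8970 × (n + g + δ) = 1.8970 × 0.116 = 0.2201.

s ≈ 0.220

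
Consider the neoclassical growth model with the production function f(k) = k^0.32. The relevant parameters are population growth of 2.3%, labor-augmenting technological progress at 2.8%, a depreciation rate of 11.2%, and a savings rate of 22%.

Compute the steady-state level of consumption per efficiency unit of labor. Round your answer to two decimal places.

c* = 0.90

In steady state, investment equals break-even investment: s·k^α = (n + g + δ)·k.
Dividing both sides by k: k^(1−α) = s / (n + g + δ).
k^0.68 = 0.22 / (0.023 + 0.028 + 0.112) = 0.22 / 0.163 = 1.3497
k* = 1.3497^(1/0.68) ≈ 1.5543
y* = (k*)^α = 1.5543^0.32 ≈ 1.1516
c* = (1 − s)·y* = (1 − 0.22) × 1.1516 ≈ 0.8982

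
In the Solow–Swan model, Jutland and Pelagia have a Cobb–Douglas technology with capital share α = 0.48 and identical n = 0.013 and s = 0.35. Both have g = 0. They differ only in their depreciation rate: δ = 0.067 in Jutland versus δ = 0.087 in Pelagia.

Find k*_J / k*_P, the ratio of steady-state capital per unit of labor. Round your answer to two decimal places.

Steady-state k* = [s/(n + δ)]^(1/(1−α)), so the ratio is [ (s_J/(n + δ)_J) / (s_P/(n + δ)_P) ]^1.9231.
s_J/(n + δ)_J = 0.35/0.080 = 4.3750; s_P/(n + δ)_P = 0.35/0.100 = 3.5000.
Ratio = (4.3750/3.5000)^1.9231 = 1.2500^1.9231 ≈ 1.5359

ratio ≈ 1.54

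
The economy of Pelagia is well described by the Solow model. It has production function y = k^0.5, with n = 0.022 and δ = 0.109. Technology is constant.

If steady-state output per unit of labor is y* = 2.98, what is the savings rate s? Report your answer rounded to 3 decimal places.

s ≈ 0.390

At the steady state, Δk = 0, so s·k^α = (n + δ)·k.
Since y* = [s/(n + δ)]^(α/(1−α)), we have s/(n + δ) = (y*)^((1−α)/α) = 2.98^1 = 2.9800.
Therefore s = 2.9800 × (n + δ) = 2.9800 × 0.131 = 0.3904.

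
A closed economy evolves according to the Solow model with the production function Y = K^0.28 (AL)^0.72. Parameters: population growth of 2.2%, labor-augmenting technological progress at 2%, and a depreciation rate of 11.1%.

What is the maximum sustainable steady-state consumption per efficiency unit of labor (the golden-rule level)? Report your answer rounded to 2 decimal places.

c_gold ≈ 0.91

At the golden rule, f'(k) = n + g + δ, so α·k^(α−1) = n + g + δ and k_gold = (α/(n + g + δ))^(1/(1−α)).
k_gold = (0.28/0.153)^(1/0.72) = 1.8301^1.3889 ≈ 2.3150
c_gold = f(k_gold) − (n + g + δ)·k_gold = 1.2650 − 0.153×2.3150 ≈ 0.9108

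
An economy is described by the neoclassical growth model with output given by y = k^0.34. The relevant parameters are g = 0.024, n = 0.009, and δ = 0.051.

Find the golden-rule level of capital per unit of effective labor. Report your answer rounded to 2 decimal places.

k_gold ≈ 8.32

The golden rule sets f'(k) = n + g + δ, i.e. α·k^(α−1) = n + g + δ.
So k^(1−α) = α / (n + g + δ) = 0.34 / 0.084 = 4.0476.
k_gold = 4.0476^(1/0.66) ≈ 8.3176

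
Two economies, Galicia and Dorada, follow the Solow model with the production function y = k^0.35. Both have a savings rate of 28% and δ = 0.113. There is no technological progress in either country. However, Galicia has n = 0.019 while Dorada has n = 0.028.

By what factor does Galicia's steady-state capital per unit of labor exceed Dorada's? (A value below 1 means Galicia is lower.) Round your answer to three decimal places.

Steady-state k* = [s/(n + δ)]^(1/(1−α)), so the ratio is [ (s_G/(n + δ)_G) / (s_D/(n + δ)_D) ]^1.5385.
s_G/(n + δ)_G = 0.28/0.132 = 2.1212; s_D/(n + δ)_D = 0.28/0.141 = 1.9858.
Ratio = (2.1212/1.9858)^1.5385 = 1.0682^1.5385 ≈ 1.1068

ratio ≈ 1.107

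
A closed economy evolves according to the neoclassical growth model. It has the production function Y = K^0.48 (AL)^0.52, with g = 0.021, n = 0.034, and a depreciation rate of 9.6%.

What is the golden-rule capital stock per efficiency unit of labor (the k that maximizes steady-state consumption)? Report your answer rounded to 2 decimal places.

The golden rule sets f'(k) = n + g + δ, i.e. α·k^(α−1) = n + g + δ.
So k^(1−α) = α / (n + g + δ) = 0.48 / 0.151 = 3.1788.
k_gold = 3.1788^(1/0.52) ≈ 9.2447

k_gold ≈ 9.24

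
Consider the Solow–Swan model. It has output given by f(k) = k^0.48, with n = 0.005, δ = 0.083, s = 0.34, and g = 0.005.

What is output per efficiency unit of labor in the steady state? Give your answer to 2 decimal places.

Steady state requires s·f(k) = (n + g + δ)·k, i.e. s·k^α = (n + g + δ)·k.
Dividing both sides by k: k^(1−α) = s / (n + g + δ).
k^0.52 = 0.34 / (0.005 + 0.005 + 0.083) = 0.34 / 0.093 = 3.6559
k* = 3.6559^(1/0.52) ≈ 12.0971
y* = (k*)^α = 12.0971^0.48 ≈ 3.3089

y* ≈ 3.31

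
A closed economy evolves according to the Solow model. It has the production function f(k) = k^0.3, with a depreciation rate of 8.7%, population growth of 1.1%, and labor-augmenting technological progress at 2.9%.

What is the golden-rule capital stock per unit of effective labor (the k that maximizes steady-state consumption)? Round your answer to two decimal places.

k_gold ≈ 3.41

The golden rule sets f'(k) = n + g + δ, i.e. α·k^(α−1) = n + g + δ.
So k^(1−α) = α / (n + g + δ) = 0.3 / 0.127 = 2.3622.
k_gold = 2.3622^(1/0.7) ≈ 3.4144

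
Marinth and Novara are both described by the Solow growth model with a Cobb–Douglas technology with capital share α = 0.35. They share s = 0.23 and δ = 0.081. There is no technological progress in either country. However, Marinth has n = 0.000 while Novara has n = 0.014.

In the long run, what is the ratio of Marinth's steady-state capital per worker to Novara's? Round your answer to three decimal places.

ratio ≈ 1.278

Steady-state k* = [s/(n + δ)]^(1/(1−α)), so the ratio is [ (s_M/(n + δ)_M) / (s_N/(n + δ)_N) ]^1.5385.
s_M/(n + δ)_M = 0.23/0.081 = 2.8395; s_N/(n + δ)_N = 0.23/0.095 = 2.4211.
Ratio = (2.8395/2.4211)^1.5385 = 1.1728^1.5385 ≈ 1.2779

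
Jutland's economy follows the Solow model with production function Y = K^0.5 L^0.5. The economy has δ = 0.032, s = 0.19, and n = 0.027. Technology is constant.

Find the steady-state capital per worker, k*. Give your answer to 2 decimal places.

k* ≈ 10.37

Steady state requires s·f(k) = (n + δ)·k, i.e. s·k^α = (n + δ)·k.
Dividing both sides by k: k^(1−α) = s / (n + δ).
k^0.5 = 0.19 / (0.027 + 0.032) = 0.19 / 0.059 = 3.2203
k* = 3.2203^(1/0.5) ≈ 10.3703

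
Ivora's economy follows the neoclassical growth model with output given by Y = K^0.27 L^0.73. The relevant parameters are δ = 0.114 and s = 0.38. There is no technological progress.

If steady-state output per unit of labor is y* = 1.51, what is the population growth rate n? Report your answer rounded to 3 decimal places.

At the steady state, Δk = 0, so s·k^α = (n + δ)·k.
Since y* = [s/(n + δ)]^(α/(1−α)), we have s/(n + δ) = (y*)^((1−α)/α) = 1.51^2.7037 = 3.0472.
Therefore n + δ = s / 3.0472 = 0.38 / 3.0472 = 0.1247, so n = 0.1247 − 0.114 = 0.0107.

n ≈ 0.011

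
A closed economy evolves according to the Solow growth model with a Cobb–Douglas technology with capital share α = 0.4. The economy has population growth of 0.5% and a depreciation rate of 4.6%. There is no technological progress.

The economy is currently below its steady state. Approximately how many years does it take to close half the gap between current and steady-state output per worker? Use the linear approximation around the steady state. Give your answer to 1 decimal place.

half-life ≈ 22.7 years

Near the steady state the convergence rate is λ = (1 − α)(n + δ).
λ = (1 − 0.4) × 0.051 = 0.6 × 0.051 = 0.0306
Half-life = ln 2 / λ = 0.6931 / 0.0306 ≈ 22.65 years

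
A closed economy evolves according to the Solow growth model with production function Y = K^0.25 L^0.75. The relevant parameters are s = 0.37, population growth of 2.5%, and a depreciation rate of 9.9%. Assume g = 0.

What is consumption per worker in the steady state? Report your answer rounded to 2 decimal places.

c* = 0.91

Steady state requires s·f(k) = (n + δ)·k, i.e. s·k^α = (n + δ)·k.
Rearranging, k^(1−α) = s / (n + δ).
k^0.75 = 0.37 / (0.025 + 0.099) = 0.37 / 0.124 = 2.9839
k* = 2.9839^(1/0.75) ≈ 4.2958
y* = (k*)^α = 4.2958^0.25 ≈ 1.4397
c* = (1 − s)·y* = (1 − 0.37) × 1.4397 ≈ 0.9070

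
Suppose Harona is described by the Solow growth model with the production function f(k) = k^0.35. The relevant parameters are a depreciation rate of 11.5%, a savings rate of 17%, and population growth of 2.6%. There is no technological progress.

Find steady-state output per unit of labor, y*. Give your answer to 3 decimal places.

At the steady state, Δk = 0, so s·k^α = (n + δ)·k.
Dividing both sides by k: k^(1−α) = s / (n + δ).
k^0.65 = 0.17 / (0.026 + 0.115) = 0.17 / 0.141 = 1.2057
k* = 1.2057^(1/0.65) ≈ 1.3335
y* = (k*)^α = 1.3335^0.35 ≈ 1.1060

y* ≈ 1.106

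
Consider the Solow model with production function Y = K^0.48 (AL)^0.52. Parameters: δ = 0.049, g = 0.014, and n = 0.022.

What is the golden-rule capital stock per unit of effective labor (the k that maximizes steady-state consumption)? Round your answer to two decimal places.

k_gold ≈ 27.91

The golden rule sets f'(k) = n + g + δ, i.e. α·k^(α−1) = n + g + δ.
So k^(1−α) = α / (n + g + δ) = 0.48 / 0.085 = 5.6471.
k_gold = 5.6471^(1/0.52) ≈ 27.9138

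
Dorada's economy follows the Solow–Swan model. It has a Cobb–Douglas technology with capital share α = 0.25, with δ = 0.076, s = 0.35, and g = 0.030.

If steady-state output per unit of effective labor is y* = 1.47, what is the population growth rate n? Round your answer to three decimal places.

n ≈ 0.004

At the steady state, Δk = 0, so s·k^α = (n + g + δ)·k.
Since y* = [s/(n + g + δ)]^(α/(1−α)), we have s/(n + g + δ) = (y*)^((1−α)/α) = 1.47^3 = 3.1765.
Therefore n + g + δ = s / 3.1765 = 0.35 / 3.1765 = 0.1102, so n = 0.1102 − 0.106 = 0.0042.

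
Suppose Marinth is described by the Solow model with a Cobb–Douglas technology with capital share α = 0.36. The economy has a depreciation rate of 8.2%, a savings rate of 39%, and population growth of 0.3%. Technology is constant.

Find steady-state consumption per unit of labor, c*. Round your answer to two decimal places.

In steady state, investment equals break-even investment: s·k^α = (n + δ)·k.
Dividing both sides by k: k^(1−α) = s / (n + δ).
k^0.64 = 0.39 / (0.003 + 0.082) = 0.39 / 0.085 = 4.5882
k* = 4.5882^(1/0.64) ≈ 10.8098
y* = (k*)^α = 10.8098^0.36 ≈ 2.3560
c* = (1 − s)·y* = (1 − 0.39) × 2.3560 ≈ 1.4372

c* = 1.44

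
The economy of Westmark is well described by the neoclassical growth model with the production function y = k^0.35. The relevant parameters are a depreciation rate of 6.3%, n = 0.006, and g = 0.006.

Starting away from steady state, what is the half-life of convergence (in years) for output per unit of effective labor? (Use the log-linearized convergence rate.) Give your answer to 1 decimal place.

Near the steady state the convergence rate is λ = (1 − α)(n + g + δ).
λ = (1 − 0.35) × 0.075 = 0.65 × 0.075 = 0.04875
Half-life = ln 2 / λ = 0.6931 / 0.04875 ≈ 14.22 years

t_½ ≈ 14.2 years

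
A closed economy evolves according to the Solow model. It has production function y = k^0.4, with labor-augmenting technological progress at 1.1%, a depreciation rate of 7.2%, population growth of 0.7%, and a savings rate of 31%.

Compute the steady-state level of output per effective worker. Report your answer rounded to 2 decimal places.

Steady state requires s·f(k) = (n + g + δ)·k, i.e. s·k^α = (n + g + δ)·k.
Dividing both sides by k: k^(1−α) = s / (n + g + δ).
k^0.6 = 0.31 / (0.007 + 0.011 + 0.072) = 0.31 / 0.090 = 3.4444
k* = 3.4444^(1/0.6) ≈ 7.8558
y* = (k*)^α = 7.8558^0.4 ≈ 2.2807

y* = 2.28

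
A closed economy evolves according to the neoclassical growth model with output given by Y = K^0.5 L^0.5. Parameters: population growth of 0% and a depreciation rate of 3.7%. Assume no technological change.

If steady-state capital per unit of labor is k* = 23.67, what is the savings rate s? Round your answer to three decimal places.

Steady state requires s·f(k) = (n + δ)·k, i.e. s·k^α = (n + δ)·k.
So s / (n + δ) = (k*)^(1−α) = 23.67^0.5 = 4.8652.
Therefore s = 4.8652 × (n + δ) = 4.8652 × 0.037 = 0.1800.

s ≈ 0.180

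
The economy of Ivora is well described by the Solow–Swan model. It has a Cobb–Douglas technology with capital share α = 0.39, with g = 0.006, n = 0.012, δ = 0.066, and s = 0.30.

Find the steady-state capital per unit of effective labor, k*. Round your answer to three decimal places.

k* ≈ 8.059

At the steady state, Δk = 0, so s·k^α = (n + g + δ)·k.
Rearranging, k^(1−α) = s / (n + g + δ).
k^0.61 = 0.30 / (0.012 + 0.006 + 0.066) = 0.30 / 0.084 = 3.5714
k* = 3.5714^(1/0.61) ≈ 8.0592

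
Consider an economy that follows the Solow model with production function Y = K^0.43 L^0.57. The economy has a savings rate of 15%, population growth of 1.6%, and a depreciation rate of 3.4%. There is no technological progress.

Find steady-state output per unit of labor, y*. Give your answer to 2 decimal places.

Steady state requires s·f(k) = (n + δ)·k, i.e. s·k^α = (n + δ)·k.
Dividing both sides by k: k^(1−α) = s / (n + δ).
k^0.57 = 0.15 / (0.016 + 0.034) = 0.15 / 0.050 = 3.0000
k* = 3.0000^(1/0.57) ≈ 6.8716
y* = (k*)^α = 6.8716^0.43 ≈ 2.2905

y* ≈ 2.29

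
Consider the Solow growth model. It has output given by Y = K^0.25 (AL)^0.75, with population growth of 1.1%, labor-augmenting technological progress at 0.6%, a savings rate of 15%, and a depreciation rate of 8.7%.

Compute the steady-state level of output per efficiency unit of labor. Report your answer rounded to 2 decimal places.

Steady state requires s·f(k) = (n + g + δ)·k, i.e. s·k^α = (n + g + δ)·k.
Dividing both sides by k: k^(1−α) = s / (n + g + δ).
k^0.75 = 0.15 / (0.011 + 0.006 + 0.087) = 0.15 / 0.104 = 1.4423
k* = 1.4423^(1/0.75) ≈ 1.6296
y* = (k*)^α = 1.6296^0.25 ≈ 1.1298

y* ≈ 1.13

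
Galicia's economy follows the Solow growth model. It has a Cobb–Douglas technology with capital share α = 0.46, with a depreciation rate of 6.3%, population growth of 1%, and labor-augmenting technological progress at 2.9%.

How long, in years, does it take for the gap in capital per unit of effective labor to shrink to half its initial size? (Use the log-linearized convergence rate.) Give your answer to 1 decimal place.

Near the steady state the convergence rate is λ = (1 − α)(n + g + δ).
λ = (1 − 0.46) × 0.102 = 0.54 × 0.102 = 0.05508
Half-life = ln 2 / λ = 0.6931 / 0.05508 ≈ 12.58 years

half-life ≈ 12.6 years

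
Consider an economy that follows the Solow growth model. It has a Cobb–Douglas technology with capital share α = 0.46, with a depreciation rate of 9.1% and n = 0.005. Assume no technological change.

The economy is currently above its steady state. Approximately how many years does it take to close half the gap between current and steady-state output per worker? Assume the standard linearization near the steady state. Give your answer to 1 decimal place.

about 13.4 years

Near the steady state the convergence rate is λ = (1 − α)(n + δ).
λ = (1 − 0.46) × 0.096 = 0.54 × 0.096 = 0.05184
Half-life = ln 2 / λ = 0.6931 / 0.05184 ≈ 13.37 years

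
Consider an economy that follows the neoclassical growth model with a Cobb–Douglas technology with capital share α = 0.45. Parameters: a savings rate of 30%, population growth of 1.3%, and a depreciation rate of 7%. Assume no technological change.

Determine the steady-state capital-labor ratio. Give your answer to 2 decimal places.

At the steady state, Δk = 0, so s·k^α = (n + δ)·k.
Dividing both sides by k: k^(1−α) = s / (n + δ).
k^0.55 = 0.30 / (0.013 + 0.070) = 0.30 / 0.083 = 3.6145
k* = 3.6145^(1/0.55) ≈ 10.3427

k* = 10.34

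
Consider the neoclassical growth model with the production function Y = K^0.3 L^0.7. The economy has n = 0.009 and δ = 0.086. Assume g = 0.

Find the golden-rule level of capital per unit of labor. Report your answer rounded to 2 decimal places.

The golden rule sets f'(k) = n + δ, i.e. α·k^(α−1) = n + δ.
So k^(1−α) = α / (n + δ) = 0.3 / 0.095 = 3.1579.
k_gold = 3.1579^(1/0.7) ≈ 5.1692

k_gold ≈ 5.17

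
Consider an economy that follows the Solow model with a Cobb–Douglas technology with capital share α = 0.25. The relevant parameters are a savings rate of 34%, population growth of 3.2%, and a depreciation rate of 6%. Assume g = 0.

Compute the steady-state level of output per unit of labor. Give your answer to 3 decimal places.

At the steady state, Δk = 0, so s·k^α = (n + δ)·k.
Rearranging, k^(1−α) = s / (n + δ).
k^0.75 = 0.34 / (0.032 + 0.060) = 0.34 / 0.092 = 3.6957
k* = 3.6957^(1/0.75) ≈ 5.7139
y* = (k*)^α = 5.7139^0.25 ≈ 1.5461

y* ≈ 1.546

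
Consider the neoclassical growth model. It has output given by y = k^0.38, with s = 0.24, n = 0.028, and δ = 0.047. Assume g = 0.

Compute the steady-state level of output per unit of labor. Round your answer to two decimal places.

y* = 2.04

In steady state, investment equals break-even investment: s·k^α = (n + δ)·k.
Rearranging, k^(1−α) = s / (n + δ).
k^0.62 = 0.24 / (0.028 + 0.047) = 0.24 / 0.075 = 3.2000
k* = 3.2000^(1/0.62) ≈ 6.5277
y* = (k*)^α = 6.5277^0.38 ≈ 2.0399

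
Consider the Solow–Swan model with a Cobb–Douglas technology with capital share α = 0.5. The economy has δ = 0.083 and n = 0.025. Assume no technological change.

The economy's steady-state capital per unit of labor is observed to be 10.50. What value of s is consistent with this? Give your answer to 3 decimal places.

s ≈ 0.350

At the steady state, Δk = 0, so s·k^α = (n + δ)·k.
So s / (n + δ) = (k*)^(1−α) = 10.50^0.5 = 3.2404.
Therefore s = 3.2404 × (n + δ) = 3.2404 × 0.108 = 0.3500.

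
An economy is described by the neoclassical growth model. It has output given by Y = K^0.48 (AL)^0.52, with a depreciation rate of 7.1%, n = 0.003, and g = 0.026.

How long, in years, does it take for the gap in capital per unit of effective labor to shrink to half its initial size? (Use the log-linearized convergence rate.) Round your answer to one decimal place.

t_½ ≈ 13.3 years

Near the steady state the convergence rate is λ = (1 − α)(n + g + δ).
λ = (1 − 0.48) × 0.100 = 0.52 × 0.100 = 0.0520
Half-life = ln 2 / λ = 0.6931 / 0.0520 ≈ 13.33 years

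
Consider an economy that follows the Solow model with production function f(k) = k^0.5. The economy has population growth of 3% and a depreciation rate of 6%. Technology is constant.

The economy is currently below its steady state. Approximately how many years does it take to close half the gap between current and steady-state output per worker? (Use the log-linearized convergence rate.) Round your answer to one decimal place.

t_½ ≈ 15.4 years

Near the steady state the convergence rate is λ = (1 − α)(n + δ).
λ = (1 − 0.5) × 0.090 = 0.5 × 0.090 = 0.0450
Half-life = ln 2 / λ = 0.6931 / 0.0450 ≈ 15.40 years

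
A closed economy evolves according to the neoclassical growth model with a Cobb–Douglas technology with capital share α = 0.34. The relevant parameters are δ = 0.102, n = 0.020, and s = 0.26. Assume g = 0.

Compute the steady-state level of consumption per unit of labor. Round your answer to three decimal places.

c* = 1.093

In steady state, investment equals break-even investment: s·k^α = (n + δ)·k.
Rearranging, k^(1−α) = s / (n + δ).
k^0.66 = 0.26 / (0.020 + 0.102) = 0.26 / 0.122 = 2.1311
k* = 2.1311^(1/0.66) ≈ 3.1469
y* = (k*)^α = 3.1469^0.34 ≈ 1.4767
c* = (1 − s)·y* = (1 − 0.26) × 1.4767 ≈ 1.0928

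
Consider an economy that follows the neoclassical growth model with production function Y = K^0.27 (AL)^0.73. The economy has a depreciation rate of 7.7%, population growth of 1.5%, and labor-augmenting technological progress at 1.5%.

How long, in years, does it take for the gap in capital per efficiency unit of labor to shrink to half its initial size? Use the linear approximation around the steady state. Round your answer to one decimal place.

Near the steady state the convergence rate is λ = (1 − α)(n + g + δ).
λ = (1 − 0.27) × 0.107 = 0.73 × 0.107 = 0.07811
Half-life = ln 2 / λ = 0.6931 / 0.07811 ≈ 8.87 years

t_½ ≈ 8.9 years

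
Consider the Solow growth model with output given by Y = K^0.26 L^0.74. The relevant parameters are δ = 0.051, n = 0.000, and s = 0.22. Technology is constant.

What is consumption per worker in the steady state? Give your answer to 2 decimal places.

Steady state requires s·f(k) = (n + δ)·k, i.e. s·k^α = (n + δ)·k.
Rearranging, k^(1−α) = s / (n + δ).
k^0.74 = 0.22 / (0.000 + 0.051) = 0.22 / 0.051 = 4.3137
k* = 4.3137^(1/0.74) ≈ 7.2095
y* = (k*)^α = 7.2095^0.26 ≈ 1.6713
c* = (1 − s)·y* = (1 − 0.22) × 1.6713 ≈ 1.3036

c* ≈ 1.30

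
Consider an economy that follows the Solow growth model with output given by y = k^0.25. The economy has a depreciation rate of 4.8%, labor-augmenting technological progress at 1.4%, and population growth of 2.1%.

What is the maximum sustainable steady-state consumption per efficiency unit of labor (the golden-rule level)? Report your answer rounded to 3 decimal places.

At the golden rule, f'(k) = n + g + δ, so α·k^(α−1) = n + g + δ and k_gold = (α/(n + g + δ))^(1/(1−α)).
k_gold = (0.25/0.083)^(1/0.75) = 3.0120^1.3333 ≈ 4.3497
c_gold = f(k_gold) − (n + g + δ)·k_gold = 1.4442 − 0.083×4.3497 ≈ 1.0832

c_gold ≈ 1.083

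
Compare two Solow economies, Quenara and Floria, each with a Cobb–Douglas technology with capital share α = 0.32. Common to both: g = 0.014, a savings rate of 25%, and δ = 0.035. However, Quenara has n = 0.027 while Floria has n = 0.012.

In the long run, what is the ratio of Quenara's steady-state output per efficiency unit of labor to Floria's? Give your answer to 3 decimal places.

Steady-state y* = [s/(n + g + δ)]^(α/(1−α)), so the ratio is [ (s_Q/(n + g + δ)_Q) / (s_F/(n + g + δ)_F) ]^0.4706.
s_Q/(n + g + δ)_Q = 0.25/0.076 = 3.2895; s_F/(n + g + δ)_F = 0.25/0.061 = 4.0984.
Ratio = (3.2895/4.0984)^0.4706 = 0.8026^0.4706 ≈ 0.9017

ratio ≈ 0.902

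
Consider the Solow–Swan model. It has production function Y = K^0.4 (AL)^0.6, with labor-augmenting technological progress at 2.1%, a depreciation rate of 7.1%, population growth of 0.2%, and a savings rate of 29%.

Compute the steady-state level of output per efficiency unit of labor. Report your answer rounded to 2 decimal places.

At the steady state, Δk = 0, so s·k^α = (n + g + δ)·k.
Rearranging, k^(1−α) = s / (n + g + δ).
k^0.6 = 0.29 / (0.002 + 0.021 + 0.071) = 0.29 / 0.094 = 3.0851
k* = 3.0851^(1/0.6) ≈ 6.5381
y* = (k*)^α = 6.5381^0.4 ≈ 2.1192

y* = 2.12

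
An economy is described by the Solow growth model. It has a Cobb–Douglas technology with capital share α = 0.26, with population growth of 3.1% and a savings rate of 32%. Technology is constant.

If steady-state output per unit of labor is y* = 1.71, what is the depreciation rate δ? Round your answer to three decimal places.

δ ≈ 0.039

In steady state, investment equals break-even investment: s·k^α = (n + δ)·k.
Since y* = [s/(n + δ)]^(α/(1−α)), we have s/(n + δ) = (y*)^((1−α)/α) = 1.71^2.8462 = 4.6042.
Therefore n + δ = s / 4.6042 = 0.32 / 4.6042 = 0.0695, so δ = 0.0695 − 0.031 = 0.0385.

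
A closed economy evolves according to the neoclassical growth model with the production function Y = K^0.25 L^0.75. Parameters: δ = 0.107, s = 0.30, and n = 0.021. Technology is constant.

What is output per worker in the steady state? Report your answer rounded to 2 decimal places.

y* = 1.33

Steady state requires s·f(k) = (n + δ)·k, i.e. s·k^α = (n + δ)·k.
Dividing both sides by k: k^(1−α) = s / (n + δ).
k^0.75 = 0.30 / (0.021 + 0.107) = 0.30 / 0.128 = 2.3438
k* = 2.3438^(1/0.75) ≈ 3.1133
y* = (k*)^α = 3.1133^0.25 ≈ 1.3283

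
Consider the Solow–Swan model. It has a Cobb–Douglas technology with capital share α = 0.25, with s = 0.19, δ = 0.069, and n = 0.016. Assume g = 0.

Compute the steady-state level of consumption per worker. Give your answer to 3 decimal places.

c* = 1.059

Steady state requires s·f(k) = (n + δ)·k, i.e. s·k^α = (n + δ)·k.
Dividing both sides by k: k^(1−α) = s / (n + δ).
k^0.75 = 0.19 / (0.016 + 0.069) = 0.19 / 0.085 = 2.2353
k* = 2.2353^(1/0.75) ≈ 2.9227
y* = (k*)^α = 2.9227^0.25 ≈ 1.3075
c* = (1 − s)·y* = (1 − 0.19) × 1.3075 ≈ 1.0591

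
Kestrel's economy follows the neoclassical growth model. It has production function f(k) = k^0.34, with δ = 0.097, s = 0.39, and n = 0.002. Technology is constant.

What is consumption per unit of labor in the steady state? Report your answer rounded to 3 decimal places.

In steady state, investment equals break-even investment: s·k^α = (n + δ)·k.
Rearranging, k^(1−α) = s / (n + δ).
k^0.66 = 0.39 / (0.002 + 0.097) = 0.39 / 0.099 = 3.9394
k* = 3.9394^(1/0.66) ≈ 7.9830
y* = (k*)^α = 7.9830^0.34 ≈ 2.0265
c* = (1 − s)·y* = (1 − 0.39) × 2.0265 ≈ 1.2362

c* ≈ 1.236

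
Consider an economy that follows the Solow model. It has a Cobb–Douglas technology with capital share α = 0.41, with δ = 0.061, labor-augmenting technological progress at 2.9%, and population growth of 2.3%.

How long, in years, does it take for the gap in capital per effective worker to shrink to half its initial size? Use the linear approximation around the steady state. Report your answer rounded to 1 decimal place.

Near the steady state the convergence rate is λ = (1 − α)(n + g + δ).
λ = (1 − 0.41) × 0.113 = 0.59 × 0.113 = 0.06667
Half-life = ln 2 / λ = 0.6931 / 0.06667 ≈ 10.40 years

half-life ≈ 10.4 years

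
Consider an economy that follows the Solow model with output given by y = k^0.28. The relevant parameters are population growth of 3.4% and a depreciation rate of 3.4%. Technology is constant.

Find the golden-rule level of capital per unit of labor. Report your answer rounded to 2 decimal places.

k_gold ≈ 7.14

The golden rule sets f'(k) = n + δ, i.e. α·k^(α−1) = n + δ.
So k^(1−α) = α / (n + δ) = 0.28 / 0.068 = 4.1176.
k_gold = 4.1176^(1/0.72) ≈ 7.1396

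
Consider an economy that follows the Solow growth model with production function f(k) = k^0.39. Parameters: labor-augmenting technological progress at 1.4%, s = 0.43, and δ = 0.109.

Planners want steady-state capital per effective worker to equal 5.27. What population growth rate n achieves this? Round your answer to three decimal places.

n ≈ 0.033

At the steady state, Δk = 0, so s·k^α = (n + g + δ)·k.
So s / (n + g + δ) = (k*)^(1−α) = 5.27^0.61 = 2.7562.
Therefore n + g + δ = s / 2.7562 = 0.43 / 2.7562 = 0.1560, so n = 0.1560 − 0.123 = 0.0330.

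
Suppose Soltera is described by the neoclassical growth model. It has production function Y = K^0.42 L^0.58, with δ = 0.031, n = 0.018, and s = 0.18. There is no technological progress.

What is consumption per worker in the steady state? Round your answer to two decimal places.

c* ≈ 2.10

At the steady state, Δk = 0, so s·k^α = (n + δ)·k.
Dividing both sides by k: k^(1−α) = s / (n + δ).
k^0.58 = 0.18 / (0.018 + 0.031) = 0.18 / 0.049 = 3.6735
k* = 3.6735^(1/0.58) ≈ 9.4249
y* = (k*)^α = 9.4249^0.42 ≈ 2.5656
c* = (1 − s)·y* = (1 − 0.18) × 2.5656 ≈ 2.1038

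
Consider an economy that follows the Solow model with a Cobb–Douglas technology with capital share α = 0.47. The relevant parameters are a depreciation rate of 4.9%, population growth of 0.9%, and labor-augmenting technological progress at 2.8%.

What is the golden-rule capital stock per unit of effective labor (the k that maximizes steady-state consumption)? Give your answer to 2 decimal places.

The golden rule sets f'(k) = n + g + δ, i.e. α·k^(α−1) = n + g + δ.
So k^(1−α) = α / (n + g + δ) = 0.47 / 0.086 = 5.4651.
k_gold = 5.4651^(1/0.53) ≈ 24.6431

k_gold ≈ 24.64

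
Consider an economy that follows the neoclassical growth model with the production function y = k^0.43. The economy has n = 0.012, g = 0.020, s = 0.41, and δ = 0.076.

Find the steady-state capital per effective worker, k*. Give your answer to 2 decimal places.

In steady state, investment equals break-even investment: s·k^α = (n + g + δ)·k.
Dividing both sides by k: k^(1−α) = s / (n + g + δ).
k^0.57 = 0.41 / (0.012 + 0.020 + 0.076) = 0.41 / 0.108 = 3.7963
k* = 3.7963^(1/0.57) ≈ 10.3854

k* ≈ 10.39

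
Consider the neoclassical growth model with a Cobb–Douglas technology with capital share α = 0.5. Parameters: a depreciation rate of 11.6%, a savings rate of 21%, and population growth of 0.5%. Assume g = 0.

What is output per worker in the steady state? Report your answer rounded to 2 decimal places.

y* = 1.74

Steady state requires s·f(k) = (n + δ)·k, i.e. s·k^α = (n + δ)·k.
Rearranging, k^(1−α) = s / (n + δ).
k^0.5 = 0.21 / (0.005 + 0.116) = 0.21 / 0.121 = 1.7355
k* = 1.7355^(1/0.5) ≈ 3.0120
y* = (k*)^α = 3.0120^0.5 ≈ 1.7355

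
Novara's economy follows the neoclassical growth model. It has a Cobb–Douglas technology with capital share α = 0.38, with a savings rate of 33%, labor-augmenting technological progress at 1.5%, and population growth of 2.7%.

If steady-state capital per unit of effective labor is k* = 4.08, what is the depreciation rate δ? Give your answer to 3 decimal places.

δ ≈ 0.096

Steady state requires s·f(k) = (n + g + δ)·k, i.e. s·k^α = (n + g + δ)·k.
So s / (n + g + δ) = (k*)^(1−α) = 4.08^0.62 = 2.3912.
Therefore n + g + δ = s / 2.3912 = 0.33 / 2.3912 = 0.1380, so δ = 0.1380 − 0.042 = 0.0960.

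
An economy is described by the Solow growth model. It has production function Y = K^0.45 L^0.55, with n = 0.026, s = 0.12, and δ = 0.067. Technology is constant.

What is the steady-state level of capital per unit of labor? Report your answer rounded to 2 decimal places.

Steady state requires s·f(k) = (n + δ)·k, i.e. s·k^α = (n + δ)·k.
Rearranging, k^(1−α) = s / (n + δ).
k^0.55 = 0.12 / (0.026 + 0.067) = 0.12 / 0.093 = 1.2903
k* = 1.2903^(1/0.55) ≈ 1.5895

k* = 1.59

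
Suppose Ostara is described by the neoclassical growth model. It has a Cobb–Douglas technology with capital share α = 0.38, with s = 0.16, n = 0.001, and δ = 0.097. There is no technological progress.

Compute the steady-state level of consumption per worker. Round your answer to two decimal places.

c* ≈ 1.13

In steady state, investment equals break-even investment: s·k^α = (n + δ)·k.
Rearranging, k^(1−α) = s / (n + δ).
k^0.62 = 0.16 / (0.001 + 0.097) = 0.16 / 0.098 = 1.6327
k* = 1.6327^(1/0.62) ≈ 2.2049
y* = (k*)^α = 2.2049^0.38 ≈ 1.3505
c* = (1 − s)·y* = (1 − 0.16) × 1.3505 ≈ 1.1344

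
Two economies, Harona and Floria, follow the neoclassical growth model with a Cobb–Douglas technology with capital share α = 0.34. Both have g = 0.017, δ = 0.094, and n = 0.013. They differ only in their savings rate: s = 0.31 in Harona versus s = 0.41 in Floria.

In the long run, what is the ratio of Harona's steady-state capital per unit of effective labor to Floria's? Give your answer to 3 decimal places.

k*_H / k*_F ≈ 0.655

Steady-state k* = [s/(n + g + δ)]^(1/(1−α)), so the ratio is [ (s_H/(n + g + δ)_H) / (s_F/(n + g + δ)_F) ]^1.5152.
s_H/(n + g + δ)_H = 0.31/0.124 = 2.5000; s_F/(n + g + δ)_F = 0.41/0.124 = 3.3065.
Ratio = (2.5000/3.3065)^1.5152 = 0.7561^1.5152 ≈ 0.6547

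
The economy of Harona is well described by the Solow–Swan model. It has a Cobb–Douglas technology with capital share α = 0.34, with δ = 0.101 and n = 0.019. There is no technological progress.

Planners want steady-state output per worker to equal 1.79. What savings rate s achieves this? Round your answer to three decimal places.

s ≈ 0.372

In steady state, investment equals break-even investment: s·k^α = (n + δ)·k.
Since y* = [s/(n + δ)]^(α/(1−α)), we have s/(n + δ) = (y*)^((1−α)/α) = 1.79^1.9412 = 3.0963.
Therefore s = 3.0963 × (n + δ) = 3.0963 × 0.120 = 0.3716.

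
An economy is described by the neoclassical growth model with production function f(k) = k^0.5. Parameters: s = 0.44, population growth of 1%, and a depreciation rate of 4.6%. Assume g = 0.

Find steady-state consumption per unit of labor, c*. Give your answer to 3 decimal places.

Steady state requires s·f(k) = (n + δ)·k, i.e. s·k^α = (n + δ)·k.
Rearranging, k^(1−α) = s / (n + δ).
k^0.5 = 0.44 / (0.010 + 0.046) = 0.44 / 0.056 = 7.8571
k* = 7.8571^(1/0.5) ≈ 61.7340
y* = (k*)^α = 61.7340^0.5 ≈ 7.8571
c* = (1 − s)·y* = (1 − 0.44) × 7.8571 ≈ 4.4000

c* = 4.400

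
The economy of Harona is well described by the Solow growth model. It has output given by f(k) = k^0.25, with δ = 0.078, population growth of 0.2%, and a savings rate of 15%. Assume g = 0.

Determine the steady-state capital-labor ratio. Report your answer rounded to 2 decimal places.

Steady state requires s·f(k) = (n + δ)·k, i.e. s·k^α = (n + δ)·k.
Rearranging, k^(1−α) = s / (n + δ).
k^0.75 = 0.15 / (0.002 + 0.078) = 0.15 / 0.080 = 1.8750
k* = 1.8750^(1/0.75) ≈ 2.3121

k* ≈ 2.31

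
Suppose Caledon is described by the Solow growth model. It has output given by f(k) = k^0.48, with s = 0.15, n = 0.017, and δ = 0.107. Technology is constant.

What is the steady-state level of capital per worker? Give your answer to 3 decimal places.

At the steady state, Δk = 0, so s·k^α = (n + δ)·k.
Dividing both sides by k: k^(1−α) = s / (n + δ).
k^0.52 = 0.15 / (0.017 + 0.107) = 0.15 / 0.124 = 1.2097
k* = 1.2097^(1/0.52) ≈ 1.4421

k* = 1.442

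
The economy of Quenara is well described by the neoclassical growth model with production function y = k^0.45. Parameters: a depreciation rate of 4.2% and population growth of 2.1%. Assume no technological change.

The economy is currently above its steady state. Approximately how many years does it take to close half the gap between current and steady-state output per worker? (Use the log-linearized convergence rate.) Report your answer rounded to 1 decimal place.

Near the steady state the convergence rate is λ = (1 − α)(n + δ).
λ = (1 − 0.45) × 0.063 = 0.55 × 0.063 = 0.03465
Half-life = ln 2 / λ = 0.6931 / 0.03465 ≈ 20.00 years

half-life ≈ 20.0 years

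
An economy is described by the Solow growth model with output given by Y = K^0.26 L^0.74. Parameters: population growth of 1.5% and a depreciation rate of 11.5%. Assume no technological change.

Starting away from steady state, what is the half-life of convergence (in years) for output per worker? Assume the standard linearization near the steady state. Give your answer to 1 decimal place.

Near the steady state the convergence rate is λ = (1 − α)(n + δ).
λ = (1 − 0.26) × 0.130 = 0.74 × 0.130 = 0.0962
Half-life = ln 2 / λ = 0.6931 / 0.0962 ≈ 7.20 years

t_½ ≈ 7.2 years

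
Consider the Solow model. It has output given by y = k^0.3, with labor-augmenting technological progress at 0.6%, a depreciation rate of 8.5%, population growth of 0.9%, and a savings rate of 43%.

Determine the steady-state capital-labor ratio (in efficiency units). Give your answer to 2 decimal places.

k* = 8.03

In steady state, investment equals break-even investment: s·k^α = (n + g + δ)·k.
Rearranging, k^(1−α) = s / (n + g + δ).
k^0.7 = 0.43 / (0.009 + 0.006 + 0.085) = 0.43 / 0.100 = 4.3000
k* = 4.3000^(1/0.7) ≈ 8.0344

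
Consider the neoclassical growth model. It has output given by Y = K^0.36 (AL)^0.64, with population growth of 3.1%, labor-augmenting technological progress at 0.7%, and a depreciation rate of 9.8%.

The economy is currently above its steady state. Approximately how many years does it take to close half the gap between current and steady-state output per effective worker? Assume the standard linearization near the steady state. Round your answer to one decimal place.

Near the steady state the convergence rate is λ = (1 − α)(n + g + δ).
λ = (1 − 0.36) × 0.136 = 0.64 × 0.136 = 0.08704
Half-life = ln 2 / λ = 0.6931 / 0.08704 ≈ 7.96 years

t_½ ≈ 8.0 years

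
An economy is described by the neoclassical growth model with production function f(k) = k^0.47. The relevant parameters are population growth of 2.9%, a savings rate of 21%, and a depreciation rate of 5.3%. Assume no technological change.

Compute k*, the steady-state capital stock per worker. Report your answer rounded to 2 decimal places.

k* ≈ 5.90

At the steady state, Δk = 0, so s·k^α = (n + δ)·k.
Dividing both sides by k: k^(1−α) = s / (n + δ).
k^0.53 = 0.21 / (0.029 + 0.053) = 0.21 / 0.082 = 2.5610
k* = 2.5610^(1/0.53) ≈ 5.8964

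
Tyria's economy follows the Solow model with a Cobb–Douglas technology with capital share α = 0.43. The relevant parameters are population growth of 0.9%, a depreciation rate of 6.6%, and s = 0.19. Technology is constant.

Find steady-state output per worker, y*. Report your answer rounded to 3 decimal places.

y* = 2.016

In steady state, investment equals break-even investment: s·k^α = (n + δ)·k.
Dividing both sides by k: k^(1−α) = s / (n + δ).
k^0.57 = 0.19 / (0.009 + 0.066) = 0.19 / 0.075 = 2.5333
k* = 2.5333^(1/0.57) ≈ 5.1077
y* = (k*)^α = 5.1077^0.43 ≈ 2.0162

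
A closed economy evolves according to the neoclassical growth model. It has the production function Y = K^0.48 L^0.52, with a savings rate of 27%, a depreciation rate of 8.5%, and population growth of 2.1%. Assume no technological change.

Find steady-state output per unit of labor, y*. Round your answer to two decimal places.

y* ≈ 2.37

In steady state, investment equals break-even investment: s·k^α = (n + δ)·k.
Dividing both sides by k: k^(1−α) = s / (n + δ).
k^0.52 = 0.27 / (0.021 + 0.085) = 0.27 / 0.106 = 2.5472
k* = 2.5472^(1/0.52) ≈ 6.0380
y* = (k*)^α = 6.0380^0.48 ≈ 2.3704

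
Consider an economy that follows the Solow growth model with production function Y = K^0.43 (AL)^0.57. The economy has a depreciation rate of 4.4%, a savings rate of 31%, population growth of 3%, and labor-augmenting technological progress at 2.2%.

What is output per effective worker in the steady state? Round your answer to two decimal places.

In steady state, investment equals break-even investment: s·k^α = (n + g + δ)·k.
Dividing both sides by k: k^(1−α) = s / (n + g + δ).
k^0.57 = 0.31 / (0.030 + 0.022 + 0.044) = 0.31 / 0.096 = 3.2292
k* = 3.2292^(1/0.57) ≈ 7.8190
y* = (k*)^α = 7.8190^0.43 ≈ 2.4213

y* ≈ 2.42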